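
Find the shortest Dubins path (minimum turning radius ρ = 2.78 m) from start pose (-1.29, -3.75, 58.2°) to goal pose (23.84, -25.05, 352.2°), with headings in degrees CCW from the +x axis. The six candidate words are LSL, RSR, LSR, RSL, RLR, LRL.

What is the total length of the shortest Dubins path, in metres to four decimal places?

35.2844 m

Let ψ = atan2(Δy, Δx) = atan2(-21.30, 25.13) = -40.2844° be the start→goal bearing.
Normalize: d = |goal − start| / ρ = 32.942479/2.78 = 11.849812, α = (θ_start − ψ) mod 360° = 98.4844° = 1.718876 rad, β = (θ_goal − ψ) mod 360° = 32.4844° = 0.566959 rad.
Common terms: sin α = 0.989056, cos α = -0.147539, sin β = 0.537069, cos β = 0.843538, cos(α−β) = 0.406737, d² = 140.418055. Work in radians in the unit-radius frame; every candidate has L = ρ·(t + p + q).
LSL: p² = 2 + d² − 2cos(α−β) + 2d(sin α − sin β) = 152.316500; p = √p² = 12.341657; φ = atan2(cos β − cos α, d + sin α − sin β) = 0.080390 rad; t = (φ − α) mod 2π = 4.644699 rad, q = (β − φ) mod 2π = 0.486569 rad → L = 2.78·(4.644699 + 12.341657 + 0.486569) = 2.78·17.472925 = 48.574732 m
RSR: p² = 2 + d² − 2cos(α−β) + 2d(sin β − sin α) = 130.892665; p = √p² = 11.440833; φ = atan2(cos α − cos β, d − sin α + sin β) = -0.086735 rad; t = (α − φ) mod 2π = 1.805611 rad, q = (φ − β) mod 2π = 5.629491 rad → L = 2.78·(1.805611 + 11.440833 + 5.629491) = 2.78·18.875936 = 52.475102 m
LSR: p² = d² − 2 + 2cos(α−β) + 2d(sin α + sin β) = 175.400132; p = √p² = 13.243871; φ = atan2(−cos α − cos β, d + sin α + sin β) − atan2(−2, p) = 0.097894 rad; t = (φ − α) mod 2π = 4.662203 rad, q = (φ − β) mod 2π = 5.814120 rad → L = 2.78·(4.662203 + 13.243871 + 5.814120) = 2.78·23.720195 = 65.942141 m
RSL: p² = d² − 2 + 2cos(α−β) − 2d(sin α + sin β) = 103.062926; p = √p² = 10.151991; φ = atan2(cos α + cos β, d − sin α − sin β) − atan2(2, p) = -0.127199 rad; t = (α − φ) mod 2π = 1.846075 rad, q = (β − φ) mod 2π = 0.694158 rad → L = 2.78·(1.846075 + 10.151991 + 0.694158) = 2.78·12.692225 = 35.284384 m
RLR: c = (6 − d² + 2cos(α−β) + 2d(sin α − sin β))/8 = -15.361583, |c| > 1 → infeasible
LRL: c = (6 − d² + 2cos(α−β) − 2d(sin α − sin β))/8 = -18.039562, |c| > 1 → infeasible
Shortest: RSL with L = 35.284384 m ≈ 35.2844 m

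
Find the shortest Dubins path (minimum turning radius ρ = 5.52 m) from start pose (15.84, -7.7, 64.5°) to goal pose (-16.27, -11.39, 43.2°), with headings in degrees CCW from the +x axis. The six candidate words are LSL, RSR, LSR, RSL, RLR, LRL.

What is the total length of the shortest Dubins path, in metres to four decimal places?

Let ψ = atan2(Δy, Δx) = atan2(-3.69, -32.11) = -173.4445° be the start→goal bearing.
Normalize: d = |goal − start| / ρ = 32.321327/5.52 = 5.855313, α = (θ_start − ψ) mod 360° = 237.9445° = 4.152914 rad, β = (θ_goal − ψ) mod 360° = 216.6445° = 3.781159 rad.
Common terms: sin α = -0.847534, cos α = -0.530741, sin β = -0.596848, cos β = -0.802354, cos(α−β) = 0.931691, d² = 34.284689. Work in radians in the unit-radius frame; every candidate has L = ρ·(t + p + q).
LSL: p² = 2 + d² − 2cos(α−β) + 2d(sin α − sin β) = 31.485613; p = √p² = 5.611204; φ = atan2(cos β − cos α, d + sin α − sin β) = -0.048424 rad; t = (φ − α) mod 2π = 2.081846 rad, q = (β − φ) mod 2π = 3.829584 rad → L = 5.52·(2.081846 + 5.611204 + 3.829584) = 5.52·11.522634 = 63.604942 m
RSR: p² = 2 + d² − 2cos(α−β) + 2d(sin β − sin α) = 37.357000; p = √p² = 6.112037; φ = atan2(cos α − cos β, d − sin α + sin β) = 0.044454 rad; t = (α − φ) mod 2π = 4.108461 rad, q = (φ − β) mod 2π = 2.546480 rad → L = 5.52·(4.108461 + 6.112037 + 2.546480) = 5.52·12.766978 = 70.473717 m
LSR: p² = d² − 2 + 2cos(α−β) + 2d(sin α + sin β) = 17.233456; p = √p² = 4.151320; φ = atan2(−cos α − cos β, d + sin α + sin β) − atan2(−2, p) = 0.742458 rad; t = (φ − α) mod 2π = 2.872729 rad, q = (φ − β) mod 2π = 3.244484 rad → L = 5.52·(2.872729 + 4.151320 + 3.244484) = 5.52·10.268533 = 56.682304 m
RSL: p² = d² − 2 + 2cos(α−β) − 2d(sin α + sin β) = 51.062688; p = √p² = 7.145816; φ = atan2(cos α + cos β, d − sin α − sin β) − atan2(2, p) = -0.453534 rad; t = (α − φ) mod 2π = 4.606449 rad, q = (β − φ) mod 2π = 4.234693 rad → L = 5.52·(4.606449 + 7.145816 + 4.234693) = 5.52·15.986958 = 88.248008 m
RLR: c = (6 − d² + 2cos(α−β) + 2d(sin α − sin β))/8 = -3.669625, |c| > 1 → infeasible
LRL: c = (6 − d² + 2cos(α−β) − 2d(sin α − sin β))/8 = -2.935702, |c| > 1 → infeasible
Shortest: LSR with L = 56.682304 m ≈ 56.6823 m

56.6823 m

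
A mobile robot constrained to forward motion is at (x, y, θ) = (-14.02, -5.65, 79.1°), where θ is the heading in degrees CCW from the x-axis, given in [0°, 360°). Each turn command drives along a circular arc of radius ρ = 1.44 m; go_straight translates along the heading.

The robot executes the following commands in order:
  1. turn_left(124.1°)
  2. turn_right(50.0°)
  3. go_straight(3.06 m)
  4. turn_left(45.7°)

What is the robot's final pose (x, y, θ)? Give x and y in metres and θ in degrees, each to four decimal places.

(-21.0649, -2.5592, 198.9000°)

set_pose: (x, y, θ) = (-14.0200, -5.6500, 79.1000°), ρ = 1.44
turn_left(124.1°): centre at ρ to the left, rotate +124.1° → (-16.0013, -4.0541, 203.2000°)
turn_right(50.0°): centre at ρ to the right, rotate −50.0° → (-17.2178, -4.0159, 153.2000°)
go_straight(3.06): x += 3.06·cos θ, y += 3.06·sin θ → (-19.9491, -2.6362, 153.2000°)
turn_left(45.7°): centre at ρ to the left, rotate +45.7° → (-21.0649, -2.5592, 198.9000°)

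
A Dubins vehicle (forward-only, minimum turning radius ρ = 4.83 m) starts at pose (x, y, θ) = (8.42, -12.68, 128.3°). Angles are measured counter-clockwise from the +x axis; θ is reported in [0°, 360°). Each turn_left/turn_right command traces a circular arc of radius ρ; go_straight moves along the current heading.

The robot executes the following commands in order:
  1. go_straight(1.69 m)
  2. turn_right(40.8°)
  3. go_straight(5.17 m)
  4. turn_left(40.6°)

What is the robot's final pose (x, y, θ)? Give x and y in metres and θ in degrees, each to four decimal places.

set_pose: (x, y, θ) = (8.4200, -12.6800, 128.3000°), ρ = 4.83
go_straight(1.69): x += 1.69·cos θ, y += 1.69·sin θ → (7.3726, -11.3537, 128.3000°)
turn_right(40.8°): centre at ρ to the right, rotate −40.8° → (6.3376, -8.1495, 87.5000°)
go_straight(5.17): x += 5.17·cos θ, y += 5.17·sin θ → (6.5632, -2.9844, 87.5000°)
turn_left(40.6°): centre at ρ to the left, rotate +40.6° → (5.5386, 0.2065, 128.1000°)

(5.5386, 0.2065, 128.1000°)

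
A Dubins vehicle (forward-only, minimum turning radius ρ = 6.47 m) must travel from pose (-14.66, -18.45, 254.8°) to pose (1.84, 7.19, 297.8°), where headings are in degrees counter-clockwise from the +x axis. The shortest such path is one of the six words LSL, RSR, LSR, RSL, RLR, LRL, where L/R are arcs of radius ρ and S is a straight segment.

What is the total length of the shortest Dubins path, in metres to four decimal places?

Let ψ = atan2(Δy, Δx) = atan2(25.64, 16.50) = 57.2377° be the start→goal bearing.
Normalize: d = |goal − start| / ρ = 30.490320/6.47 = 4.712569, α = (θ_start − ψ) mod 360° = 197.5623° = 3.448113 rad, β = (θ_goal − ψ) mod 360° = 240.5623° = 4.198605 rad.
Common terms: sin α = -0.301743, cos α = -0.953389, sin β = -0.870891, cos β = -0.491477, cos(α−β) = 0.731354, d² = 22.208304. Work in radians in the unit-radius frame; every candidate has L = ρ·(t + p + q).
LSL: p² = 2 + d² − 2cos(α−β) + 2d(sin α − sin β) = 28.109893; p = √p² = 5.301876; φ = atan2(cos β − cos α, d + sin α − sin β) = 0.087233 rad; t = (φ − α) mod 2π = 2.922305 rad, q = (β − φ) mod 2π = 4.111372 rad → L = 6.47·(2.922305 + 5.301876 + 4.111372) = 6.47·12.335553 = 79.811029 m
RSR: p² = 2 + d² − 2cos(α−β) + 2d(sin β − sin α) = 17.381301; p = √p² = 4.169089; φ = atan2(cos α − cos β, d − sin α + sin β) = -0.111023 rad; t = (α − φ) mod 2π = 3.559136 rad, q = (φ − β) mod 2π = 1.973558 rad → L = 6.47·(3.559136 + 4.169089 + 1.973558) = 6.47·9.701782 = 62.770532 m
LSR: p² = d² − 2 + 2cos(α−β) + 2d(sin α + sin β) = 10.618776; p = √p² = 3.258646; φ = atan2(−cos α − cos β, d + sin α + sin β) − atan2(−2, p) = 0.937992 rad; t = (φ − α) mod 2π = 3.773065 rad, q = (φ − β) mod 2π = 3.022573 rad → L = 6.47·(3.773065 + 3.258646 + 3.022573) = 6.47·10.054284 = 65.051216 m
RSL: p² = d² − 2 + 2cos(α−β) − 2d(sin α + sin β) = 32.723247; p = √p² = 5.720424; φ = atan2(cos α + cos β, d − sin α − sin β) − atan2(2, p) = -0.577087 rad; t = (α − φ) mod 2π = 4.025200 rad, q = (β − φ) mod 2π = 4.775692 rad → L = 6.47·(4.025200 + 5.720424 + 4.775692) = 6.47·14.521315 = 93.952909 m
RLR: c = (6 − d² + 2cos(α−β) + 2d(sin α − sin β))/8 = -1.172663, |c| > 1 → infeasible
LRL: c = (6 − d² + 2cos(α−β) − 2d(sin α − sin β))/8 = -2.513737, |c| > 1 → infeasible
Shortest: RSR with L = 62.770532 m ≈ 62.7705 m

62.7705 m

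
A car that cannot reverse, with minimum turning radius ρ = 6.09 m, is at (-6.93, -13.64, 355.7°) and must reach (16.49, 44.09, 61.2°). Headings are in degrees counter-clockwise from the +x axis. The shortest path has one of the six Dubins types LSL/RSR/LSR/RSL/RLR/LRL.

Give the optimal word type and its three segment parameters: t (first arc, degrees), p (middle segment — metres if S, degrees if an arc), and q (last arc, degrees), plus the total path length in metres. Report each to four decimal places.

LSR: t = 76.6344°, p = 55.0136 m, q = 11.1344°, L = 64.3426 m

Let ψ = atan2(Δy, Δx) = atan2(57.73, 23.42) = 67.9185° be the start→goal bearing.
Normalize: d = |goal − start| / ρ = 62.299673/6.09 = 10.229831, α = (θ_start − ψ) mod 360° = 287.7815° = 5.022735 rad, β = (θ_goal − ψ) mod 360° = 353.2815° = 6.165925 rad.
Common terms: sin α = -0.952228, cos α = 0.305388, sin β = -0.116992, cos β = 0.993133, cos(α−β) = 0.414693, d² = 104.649451. Work in radians in the unit-radius frame; every candidate has L = ρ·(t + p + q).
LSL: p² = 2 + d² − 2cos(α−β) + 2d(sin α − sin β) = 88.731407; p = √p² = 9.419735; φ = atan2(cos β − cos α, d + sin α − sin β) = 0.073076 rad; t = (φ − α) mod 2π = 1.333527 rad, q = (β − φ) mod 2π = 6.092849 rad → L = 6.09·(1.333527 + 9.419735 + 6.092849) = 6.09·16.846111 = 102.592816 m
RSR: p² = 2 + d² − 2cos(α−β) + 2d(sin β − sin α) = 122.908722; p = √p² = 11.086421; φ = atan2(cos α − cos β, d − sin α + sin β) = -0.062075 rad; t = (α − φ) mod 2π = 5.084809 rad, q = (φ − β) mod 2π = 0.055185 rad → L = 6.09·(5.084809 + 11.086421 + 0.055185) = 6.09·16.226415 = 98.818869 m
LSR: p² = d² − 2 + 2cos(α−β) + 2d(sin α + sin β) = 81.602963; p = √p² = 9.033436; φ = atan2(−cos α − cos β, d + sin α + sin β) − atan2(−2, p) = 0.077073 rad; t = (φ − α) mod 2π = 1.337523 rad, q = (φ − β) mod 2π = 0.194333 rad → L = 6.09·(1.337523 + 9.033436 + 0.194333) = 6.09·10.565292 = 64.342629 m
RSL: p² = d² − 2 + 2cos(α−β) − 2d(sin α + sin β) = 125.354712; p = √p² = 11.196192; φ = atan2(cos α + cos β, d − sin α − sin β) − atan2(2, p) = -0.062347 rad; t = (α − φ) mod 2π = 5.085081 rad, q = (β − φ) mod 2π = 6.228272 rad → L = 6.09·(5.085081 + 11.196192 + 6.228272) = 6.09·22.509545 = 137.083129 m
RLR: c = (6 − d² + 2cos(α−β) + 2d(sin α − sin β))/8 = -14.363590, |c| > 1 → infeasible
LRL: c = (6 − d² + 2cos(α−β) − 2d(sin α − sin β))/8 = -10.091426, |c| > 1 → infeasible
Shortest: LSR with L = 64.342629 m ≈ 64.3426 m
Convert LSR to answer units (arcs ×180/π): t = 1.337523·180/π = 76.6344°, p = ρ·p = 6.09·9.033436 = 55.0136 m, q = 0.194333·180/π = 11.1344°, L = 64.3426 m.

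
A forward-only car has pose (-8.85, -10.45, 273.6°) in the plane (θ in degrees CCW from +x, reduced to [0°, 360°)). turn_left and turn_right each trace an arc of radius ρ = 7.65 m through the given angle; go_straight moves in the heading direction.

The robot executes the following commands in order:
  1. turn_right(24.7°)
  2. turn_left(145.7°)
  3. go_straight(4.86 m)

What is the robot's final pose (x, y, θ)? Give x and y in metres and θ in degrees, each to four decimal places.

(6.1337, -19.9756, 34.6000°)

set_pose: (x, y, θ) = (-8.8500, -10.4500, 273.6000°), ρ = 7.65
turn_right(24.7°): centre at ρ to the right, rotate −24.7° → (-9.3478, -13.6843, 248.9000°)
turn_left(145.7°): centre at ρ to the left, rotate +145.7° → (2.1333, -22.7353, 394.6000° ≡ 34.6000°)
go_straight(4.86): x += 4.86·cos θ, y += 4.86·sin θ → (6.1337, -19.9756, 34.6000°)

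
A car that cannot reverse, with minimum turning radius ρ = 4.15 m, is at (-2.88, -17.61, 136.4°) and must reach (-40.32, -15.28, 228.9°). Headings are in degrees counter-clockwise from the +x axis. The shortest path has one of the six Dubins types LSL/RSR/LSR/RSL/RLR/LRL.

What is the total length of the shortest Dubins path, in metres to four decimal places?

Let ψ = atan2(Δy, Δx) = atan2(2.33, -37.44) = 176.4389° be the start→goal bearing.
Normalize: d = |goal − start| / ρ = 37.512431/4.15 = 9.039140, α = (θ_start − ψ) mod 360° = 319.9611° = 5.584375 rad, β = (θ_goal − ψ) mod 360° = 52.4611° = 0.915619 rad.
Common terms: sin α = -0.643308, cos α = 0.765608, sin β = 0.792940, cos β = 0.609300, cos(α−β) = -0.043619, d² = 81.706053. Work in radians in the unit-radius frame; every candidate has L = ρ·(t + p + q).
LSL: p² = 2 + d² − 2cos(α−β) + 2d(sin α − sin β) = 57.828409; p = √p² = 7.604499; φ = atan2(cos β − cos α, d + sin α − sin β) = -0.020556 rad; t = (φ − α) mod 2π = 0.678255 rad, q = (β − φ) mod 2π = 0.936175 rad → L = 4.15·(0.678255 + 7.604499 + 0.936175) = 4.15·9.218929 = 38.258554 m
RSR: p² = 2 + d² − 2cos(α−β) + 2d(sin β − sin α) = 109.758175; p = √p² = 10.476554; φ = atan2(cos α − cos β, d − sin α + sin β) = 0.014920 rad; t = (α − φ) mod 2π = 5.569454 rad, q = (φ − β) mod 2π = 5.382487 rad → L = 4.15·(5.569454 + 10.476554 + 5.382487) = 4.15·21.428495 = 88.928253 m
LSR: p² = d² − 2 + 2cos(α−β) + 2d(sin α + sin β) = 82.323905; p = √p² = 9.073252; φ = atan2(−cos α − cos β, d + sin α + sin β) − atan2(−2, p) = 0.068431 rad; t = (φ − α) mod 2π = 0.767242 rad, q = (φ − β) mod 2π = 5.435998 rad → L = 4.15·(0.767242 + 9.073252 + 5.435998) = 4.15·15.276492 = 63.397443 m
RSL: p² = d² − 2 + 2cos(α−β) − 2d(sin α + sin β) = 76.913724; p = √p² = 8.770047; φ = atan2(cos α + cos β, d − sin α − sin β) − atan2(2, p) = -0.070764 rad; t = (α − φ) mod 2π = 5.655139 rad, q = (β − φ) mod 2π = 0.986383 rad → L = 4.15·(5.655139 + 8.770047 + 0.986383) = 4.15·15.411568 = 63.958009 m
RLR: c = (6 − d² + 2cos(α−β) + 2d(sin α − sin β))/8 = -12.719772, |c| > 1 → infeasible
LRL: c = (6 − d² + 2cos(α−β) − 2d(sin α − sin β))/8 = -6.228551, |c| > 1 → infeasible
Shortest: LSL with L = 38.258554 m ≈ 38.2586 m

38.2586 m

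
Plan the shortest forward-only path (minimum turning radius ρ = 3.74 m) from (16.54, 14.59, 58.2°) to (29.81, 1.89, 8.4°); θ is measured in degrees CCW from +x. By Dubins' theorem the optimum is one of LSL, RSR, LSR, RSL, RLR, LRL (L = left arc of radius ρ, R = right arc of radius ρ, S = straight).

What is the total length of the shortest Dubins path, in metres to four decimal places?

Let ψ = atan2(Δy, Δx) = atan2(-12.70, 13.27) = -43.7427° be the start→goal bearing.
Normalize: d = |goal − start| / ρ = 18.367986/3.74 = 4.911226, α = (θ_start − ψ) mod 360° = 101.9427° = 1.779235 rad, β = (θ_goal − ψ) mod 360° = 52.1427° = 0.910061 rad.
Common terms: sin α = 0.978355, cos α = -0.206933, sin β = 0.789541, cos β = 0.613698, cos(α−β) = 0.645458, d² = 24.120142. Work in radians in the unit-radius frame; every candidate has L = ρ·(t + p + q).
LSL: p² = 2 + d² − 2cos(α−β) + 2d(sin α − sin β) = 26.683844; p = √p² = 5.165641; φ = atan2(cos β − cos α, d + sin α − sin β) = 0.159539 rad; t = (φ − α) mod 2π = 4.663490 rad, q = (β − φ) mod 2π = 0.750522 rad → L = 3.74·(4.663490 + 5.165641 + 0.750522) = 3.74·10.579652 = 39.567899 m
RSR: p² = 2 + d² − 2cos(α−β) + 2d(sin β − sin α) = 22.974610; p = √p² = 4.793184; φ = atan2(cos α − cos β, d − sin α + sin β) = -0.172055 rad; t = (α − φ) mod 2π = 1.951290 rad, q = (φ − β) mod 2π = 5.201069 rad → L = 3.74·(1.951290 + 4.793184 + 5.201069) = 3.74·11.945543 = 44.676331 m
LSR: p² = d² − 2 + 2cos(α−β) + 2d(sin α + sin β) = 40.776135; p = √p² = 6.385619; φ = atan2(−cos α − cos β, d + sin α + sin β) − atan2(−2, p) = 0.242700 rad; t = (φ − α) mod 2π = 4.746650 rad, q = (φ − β) mod 2π = 5.615824 rad → L = 3.74·(4.746650 + 6.385619 + 5.615824) = 3.74·16.748094 = 62.637872 m
RSL: p² = d² − 2 + 2cos(α−β) − 2d(sin α + sin β) = 6.045980; p = √p² = 2.458857; φ = atan2(cos α + cos β, d − sin α − sin β) − atan2(2, p) = -0.554159 rad; t = (α − φ) mod 2π = 2.333394 rad, q = (β − φ) mod 2π = 1.464220 rad → L = 3.74·(2.333394 + 2.458857 + 1.464220) = 3.74·6.256472 = 23.399205 m
RLR: c = (6 − d² + 2cos(α−β) + 2d(sin α − sin β))/8 = -1.871826, |c| > 1 → infeasible
LRL: c = (6 − d² + 2cos(α−β) − 2d(sin α − sin β))/8 = -2.335480, |c| > 1 → infeasible
Shortest: RSL with L = 23.399205 m ≈ 23.3992 m

23.3992 m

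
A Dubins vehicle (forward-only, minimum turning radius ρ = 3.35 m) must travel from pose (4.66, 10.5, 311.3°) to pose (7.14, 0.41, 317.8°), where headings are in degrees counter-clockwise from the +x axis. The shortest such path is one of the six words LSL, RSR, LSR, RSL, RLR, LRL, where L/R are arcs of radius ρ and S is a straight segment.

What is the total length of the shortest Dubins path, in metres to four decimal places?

Let ψ = atan2(Δy, Δx) = atan2(-10.09, 2.48) = -76.1911° be the start→goal bearing.
Normalize: d = |goal − start| / ρ = 10.390308/3.35 = 3.101584, α = (θ_start − ψ) mod 360° = 27.4911° = 0.479811 rad, β = (θ_goal − ψ) mod 360° = 33.9911° = 0.593257 rad.
Common terms: sin α = 0.461611, cos α = 0.887082, sin β = 0.559064, cos β = 0.829124, cos(α−β) = 0.993572, d² = 9.619826. Work in radians in the unit-radius frame; every candidate has L = ρ·(t + p + q).
LSL: p² = 2 + d² − 2cos(α−β) + 2d(sin α − sin β) = 9.028163; p = √p² = 3.004690; φ = atan2(cos β − cos α, d + sin α − sin β) = -0.019290 rad; t = (φ − α) mod 2π = 5.784084 rad, q = (β − φ) mod 2π = 0.612547 rad → L = 3.35·(5.784084 + 3.004690 + 0.612547) = 3.35·9.401322 = 31.494429 m
RSR: p² = 2 + d² − 2cos(α−β) + 2d(sin β − sin α) = 10.237202; p = √p² = 3.199563; φ = atan2(cos α − cos β, d − sin α + sin β) = 0.018115 rad; t = (α − φ) mod 2π = 0.461695 rad, q = (φ − β) mod 2π = 5.708044 rad → L = 3.35·(0.461695 + 3.199563 + 5.708044) = 3.35·9.369302 = 31.387160 m
LSR: p² = d² − 2 + 2cos(α−β) + 2d(sin α + sin β) = 15.938393; p = √p² = 3.992292; φ = atan2(−cos α − cos β, d + sin α + sin β) − atan2(−2, p) = 0.069918 rad; t = (φ − α) mod 2π = 5.873293 rad, q = (φ − β) mod 2π = 5.759847 rad → L = 3.35·(5.873293 + 3.992292 + 5.759847) = 3.35·15.625431 = 52.345195 m
RSL: p² = d² − 2 + 2cos(α−β) − 2d(sin α + sin β) = 3.275547; p = √p² = 1.809847; φ = atan2(cos α + cos β, d − sin α − sin β) − atan2(2, p) = -0.145623 rad; t = (α − φ) mod 2π = 0.625433 rad, q = (β − φ) mod 2π = 0.738880 rad → L = 3.35·(0.625433 + 1.809847 + 0.738880) = 3.35·3.174161 = 10.633438 m
RLR: c = (6 − d² + 2cos(α−β) + 2d(sin α − sin β))/8 = -0.279650; p = 2π − arccos c = 4.428959 rad; φ = atan2(cos α − cos β, d − sin α + sin β) = 0.018115 rad; t = (α − φ + p/2) mod 2π = 2.676175 rad, q = (α − β − t + p) mod 2π = 1.639338 rad → L = 3.35·(2.676175 + 4.428959 + 1.639338) = 3.35·8.744472 = 29.293981 m
LRL: c = (6 − d² + 2cos(α−β) − 2d(sin α − sin β))/8 = -0.128520; p = 2π − arccos c = 4.583512 rad; φ = atan2(cos β − cos α, d + sin α − sin β) = -0.019290 rad; t = (φ − α + p/2) mod 2π = 1.792655 rad, q = (β − α − t + p) mod 2π = 2.904303 rad → L = 3.35·(1.792655 + 4.583512 + 2.904303) = 3.35·9.280471 = 31.089576 m
Shortest: RSL with L = 10.633438 m ≈ 10.6334 m

10.6334 m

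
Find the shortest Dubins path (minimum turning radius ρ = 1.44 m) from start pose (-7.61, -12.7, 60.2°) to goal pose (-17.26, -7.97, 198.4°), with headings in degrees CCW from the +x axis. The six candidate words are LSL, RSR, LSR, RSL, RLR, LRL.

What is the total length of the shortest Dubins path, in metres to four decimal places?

11.8488 m

Let ψ = atan2(Δy, Δx) = atan2(4.73, -9.65) = 153.8880° be the start→goal bearing.
Normalize: d = |goal − start| / ρ = 10.746879/1.44 = 7.463110, α = (θ_start − ψ) mod 360° = 266.3120° = 4.648022 rad, β = (θ_goal − ψ) mod 360° = 44.5120° = 0.776882 rad.
Common terms: sin α = -0.997929, cos α = -0.064323, sin β = 0.701059, cos β = 0.713103, cos(α−β) = -0.745476, d² = 55.698013. Work in radians in the unit-radius frame; every candidate has L = ρ·(t + p + q).
LSL: p² = 2 + d² − 2cos(α−β) + 2d(sin α − sin β) = 33.829493; p = √p² = 5.816313; φ = atan2(cos β − cos α, d + sin α − sin β) = 0.134064 rad; t = (φ − α) mod 2π = 1.769228 rad, q = (β − φ) mod 2π = 0.642817 rad → L = 1.44·(1.769228 + 5.816313 + 0.642817) = 1.44·8.228358 = 11.848835 m
RSR: p² = 2 + d² − 2cos(α−β) + 2d(sin β − sin α) = 84.548438; p = √p² = 9.195022; φ = atan2(cos α − cos β, d − sin α + sin β) = -0.084650 rad; t = (α − φ) mod 2π = 4.732671 rad, q = (φ − β) mod 2π = 5.421654 rad → L = 1.44·(4.732671 + 9.195022 + 5.421654) = 1.44·19.349348 = 27.863061 m
LSR: p² = d² − 2 + 2cos(α−β) + 2d(sin α + sin β) = 47.775913; p = √p² = 6.912012; φ = atan2(−cos α − cos β, d + sin α + sin β) − atan2(−2, p) = 0.191372 rad; t = (φ − α) mod 2π = 1.826536 rad, q = (φ − β) mod 2π = 5.697676 rad → L = 1.44·(1.826536 + 6.912012 + 5.697676) = 1.44·14.436224 = 20.788162 m
RSL: p² = d² − 2 + 2cos(α−β) − 2d(sin α + sin β) = 56.638209; p = √p² = 7.525836; φ = atan2(cos α + cos β, d − sin α − sin β) − atan2(2, p) = -0.176336 rad; t = (α − φ) mod 2π = 4.824357 rad, q = (β − φ) mod 2π = 0.953217 rad → L = 1.44·(4.824357 + 7.525836 + 0.953217) = 1.44·13.303411 = 19.156911 m
RLR: c = (6 − d² + 2cos(α−β) + 2d(sin α − sin β))/8 = -9.568555, |c| > 1 → infeasible
LRL: c = (6 − d² + 2cos(α−β) − 2d(sin α − sin β))/8 = -3.228687, |c| > 1 → infeasible
Shortest: LSL with L = 11.848835 m ≈ 11.8488 m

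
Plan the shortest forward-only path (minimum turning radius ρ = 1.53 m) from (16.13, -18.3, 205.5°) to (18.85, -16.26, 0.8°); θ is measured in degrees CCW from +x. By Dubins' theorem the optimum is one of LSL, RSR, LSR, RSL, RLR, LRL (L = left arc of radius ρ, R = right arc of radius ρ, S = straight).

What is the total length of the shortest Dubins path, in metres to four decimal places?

8.9876 m

Let ψ = atan2(Δy, Δx) = atan2(2.04, 2.72) = 36.8699° be the start→goal bearing.
Normalize: d = |goal − start| / ρ = 3.400000/1.53 = 2.222222, α = (θ_start − ψ) mod 360° = 168.6301° = 2.943151 rad, β = (θ_goal − ψ) mod 360° = 323.9301° = 5.653647 rad.
Common terms: sin α = 0.197142, cos α = -0.980375, sin β = -0.588772, cos β = 0.808299, cos(α−β) = -0.908508, d² = 4.938272. Work in radians in the unit-radius frame; every candidate has L = ρ·(t + p + q).
LSL: p² = 2 + d² − 2cos(α−β) + 2d(sin α − sin β) = 12.248239; p = √p² = 3.499748; φ = atan2(cos β − cos α, d + sin α − sin β) = 0.536448 rad; t = (φ − α) mod 2π = 3.876483 rad, q = (β − φ) mod 2π = 5.117198 rad → L = 1.53·(3.876483 + 3.499748 + 5.117198) = 1.53·12.493430 = 19.114948 m
RSR: p² = 2 + d² − 2cos(α−β) + 2d(sin β − sin α) = 5.262337; p = √p² = 2.293978; φ = atan2(cos α − cos β, d − sin α + sin β) = -0.894228 rad; t = (α − φ) mod 2π = 3.837378 rad, q = (φ − β) mod 2π = 6.018496 rad → L = 1.53·(3.837378 + 2.293978 + 6.018496) = 1.53·12.149853 = 18.589274 m
LSR: p² = d² − 2 + 2cos(α−β) + 2d(sin α + sin β) = -0.619320 < 0 → infeasible
RSL: p² = d² − 2 + 2cos(α−β) − 2d(sin α + sin β) = 2.861831; p = √p² = 1.691695; φ = atan2(cos α + cos β, d − sin α − sin β) − atan2(2, p) = -0.934455 rad; t = (α − φ) mod 2π = 3.877606 rad, q = (β − φ) mod 2π = 0.304917 rad → L = 1.53·(3.877606 + 1.691695 + 0.304917) = 1.53·5.874217 = 8.987553 m
RLR: c = (6 − d² + 2cos(α−β) + 2d(sin α − sin β))/8 = 0.342208; p = 2π − arccos c = 5.061655 rad; φ = atan2(cos α − cos β, d − sin α + sin β) = -0.894228 rad; t = (α − φ + p/2) mod 2π = 0.085020 rad, q = (α − β − t + p) mod 2π = 2.266138 rad → L = 1.53·(0.085020 + 5.061655 + 2.266138) = 1.53·7.412813 = 11.341604 m
LRL: c = (6 − d² + 2cos(α−β) − 2d(sin α − sin β))/8 = -0.531030; p = 2π − arccos c = 4.152573 rad; φ = atan2(cos β − cos α, d + sin α − sin β) = 0.536448 rad; t = (φ − α + p/2) mod 2π = 5.952770 rad, q = (β − α − t + p) mod 2π = 0.910300 rad → L = 1.53·(5.952770 + 4.152573 + 0.910300) = 1.53·11.015643 = 16.853934 m
Shortest: RSL with L = 8.987553 m ≈ 8.9876 m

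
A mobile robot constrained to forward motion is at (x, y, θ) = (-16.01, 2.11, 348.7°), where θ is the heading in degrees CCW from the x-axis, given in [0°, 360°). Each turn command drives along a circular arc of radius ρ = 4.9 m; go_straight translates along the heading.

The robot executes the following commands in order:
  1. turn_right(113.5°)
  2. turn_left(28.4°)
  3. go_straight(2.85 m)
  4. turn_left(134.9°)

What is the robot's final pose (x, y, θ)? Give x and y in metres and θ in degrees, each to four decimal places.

set_pose: (x, y, θ) = (-16.0100, 2.1100, 348.7000°), ρ = 4.9
turn_right(113.5°): centre at ρ to the right, rotate −113.5° → (-12.9465, -5.4915, 235.2000°)
turn_left(28.4°): centre at ρ to the left, rotate +28.4° → (-13.7923, -7.7418, 263.6000°)
go_straight(2.85): x += 2.85·cos θ, y += 2.85·sin θ → (-14.1100, -10.5740, 263.6000°)
turn_left(134.9°): centre at ρ to the left, rotate +134.9° → (-6.1902, -14.9550, 398.5000° ≡ 38.5000°)

(-6.1902, -14.9550, 38.5000°)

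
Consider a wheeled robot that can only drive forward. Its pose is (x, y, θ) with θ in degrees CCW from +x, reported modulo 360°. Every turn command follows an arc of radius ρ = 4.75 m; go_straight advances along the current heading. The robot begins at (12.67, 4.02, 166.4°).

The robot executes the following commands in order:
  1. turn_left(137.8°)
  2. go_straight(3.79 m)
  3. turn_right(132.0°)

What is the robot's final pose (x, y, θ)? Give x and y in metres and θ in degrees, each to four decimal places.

(5.1815, -13.7773, 172.2000°)

set_pose: (x, y, θ) = (12.6700, 4.0200, 166.4000°), ρ = 4.75
turn_left(137.8°): centre at ρ to the left, rotate +137.8° → (7.6244, -3.2667, 304.2000°)
go_straight(3.79): x += 3.79·cos θ, y += 3.79·sin θ → (9.7547, -6.4013, 304.2000°)
turn_right(132.0°): centre at ρ to the right, rotate −132.0° → (5.1815, -13.7773, 172.2000°)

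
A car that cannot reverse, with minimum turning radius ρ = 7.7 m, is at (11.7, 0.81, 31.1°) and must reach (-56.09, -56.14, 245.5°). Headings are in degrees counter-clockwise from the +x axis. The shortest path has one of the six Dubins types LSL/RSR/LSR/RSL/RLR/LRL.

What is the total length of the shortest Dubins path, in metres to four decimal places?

111.9801 m

Let ψ = atan2(Δy, Δx) = atan2(-56.95, -67.79) = -139.9666° be the start→goal bearing.
Normalize: d = |goal − start| / ρ = 88.536922/7.7 = 11.498302, α = (θ_start − ψ) mod 360° = 171.0666° = 2.985675 rad, β = (θ_goal − ψ) mod 360° = 25.4666° = 0.444475 rad.
Common terms: sin α = 0.155287, cos α = -0.987869, sin β = 0.429984, cos β = 0.902836, cos(α−β) = -0.825113, d² = 132.210939. Work in radians in the unit-radius frame; every candidate has L = ρ·(t + p + q).
LSL: p² = 2 + d² − 2cos(α−β) + 2d(sin α − sin β) = 129.544055; p = √p² = 11.381742; φ = atan2(cos β − cos α, d + sin α − sin β) = 0.166891 rad; t = (φ − α) mod 2π = 3.464402 rad, q = (β − φ) mod 2π = 0.277584 rad → L = 7.7·(3.464402 + 11.381742 + 0.277584) = 7.7·15.123728 = 116.452706 m
RSR: p² = 2 + d² − 2cos(α−β) + 2d(sin β − sin α) = 142.178278; p = √p² = 11.923853; φ = atan2(cos α − cos β, d − sin α + sin β) = -0.159237 rad; t = (α − φ) mod 2π = 3.144912 rad, q = (φ − β) mod 2π = 5.679473 rad → L = 7.7·(3.144912 + 11.923853 + 5.679473) = 7.7·20.748238 = 159.761433 m
LSR: p² = d² − 2 + 2cos(α−β) + 2d(sin α + sin β) = 142.019962; p = √p² = 11.917213; φ = atan2(−cos α − cos β, d + sin α + sin β) − atan2(−2, p) = 0.173312 rad; t = (φ − α) mod 2π = 3.470822 rad, q = (φ − β) mod 2π = 6.012022 rad → L = 7.7·(3.470822 + 11.917213 + 6.012022) = 7.7·21.400057 = 164.780439 m
RSL: p² = d² − 2 + 2cos(α−β) − 2d(sin α + sin β) = 115.101463; p = √p² = 10.728535; φ = atan2(cos α + cos β, d − sin α − sin β) − atan2(2, p) = -0.192095 rad; t = (α − φ) mod 2π = 3.177770 rad, q = (β − φ) mod 2π = 0.636570 rad → L = 7.7·(3.177770 + 10.728535 + 0.636570) = 7.7·14.542875 = 111.980139 m
RLR: c = (6 − d² + 2cos(α−β) + 2d(sin α − sin β))/8 = -16.772285, |c| > 1 → infeasible
LRL: c = (6 − d² + 2cos(α−β) − 2d(sin α − sin β))/8 = -15.193007, |c| > 1 → infeasible
Shortest: RSL with L = 111.980139 m ≈ 111.9801 m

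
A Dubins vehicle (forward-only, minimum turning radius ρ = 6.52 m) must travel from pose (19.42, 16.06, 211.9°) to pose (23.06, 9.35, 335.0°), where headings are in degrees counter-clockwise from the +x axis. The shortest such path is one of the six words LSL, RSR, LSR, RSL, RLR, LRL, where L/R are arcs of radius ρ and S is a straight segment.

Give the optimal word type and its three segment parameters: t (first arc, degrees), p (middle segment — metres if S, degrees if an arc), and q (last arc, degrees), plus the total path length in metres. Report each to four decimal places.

Let ψ = atan2(Δy, Δx) = atan2(-6.71, 3.64) = -61.5213° be the start→goal bearing.
Normalize: d = |goal − start| / ρ = 7.633721/6.52 = 1.170816, α = (θ_start − ψ) mod 360° = 273.4213° = 4.772102 rad, β = (θ_goal − ψ) mod 360° = 36.5213° = 0.637417 rad.
Common terms: sin α = -0.998218, cos α = 0.059678, sin β = 0.595122, cos β = 0.803635, cos(α−β) = -0.546102, d² = 1.370810. Work in radians in the unit-radius frame; every candidate has L = ρ·(t + p + q).
LSL: p² = 2 + d² − 2cos(α−β) + 2d(sin α − sin β) = 0.731999; p = √p² = 0.855569; φ = atan2(cos β − cos α, d + sin α − sin β) = 2.087309 rad; t = (φ − α) mod 2π = 3.598392 rad, q = (β − φ) mod 2π = 4.833294 rad → L = 6.52·(3.598392 + 0.855569 + 4.833294) = 6.52·9.287255 = 60.552902 m
RSR: p² = 2 + d² − 2cos(α−β) + 2d(sin β − sin α) = 8.194030; p = √p² = 2.862522; φ = atan2(cos α − cos β, d − sin α + sin β) = -0.262914 rad; t = (α − φ) mod 2π = 5.035017 rad, q = (φ − β) mod 2π = 5.382854 rad → L = 6.52·(5.035017 + 2.862522 + 5.382854) = 6.52·13.280392 = 86.588155 m
LSR: p² = d² − 2 + 2cos(α−β) + 2d(sin α + sin β) = -2.665296 < 0 → infeasible
RSL: p² = d² − 2 + 2cos(α−β) − 2d(sin α + sin β) = -0.777491 < 0 → infeasible
RLR: c = (6 − d² + 2cos(α−β) + 2d(sin α − sin β))/8 = -0.024254; p = 2π − arccos c = 4.688133 rad; φ = atan2(cos α − cos β, d − sin α + sin β) = -0.262914 rad; t = (α − φ + p/2) mod 2π = 1.095898 rad, q = (α − β − t + p) mod 2π = 1.443735 rad → L = 6.52·(1.095898 + 4.688133 + 1.443735) = 6.52·7.227765 = 47.125031 m
LRL: c = (6 − d² + 2cos(α−β) − 2d(sin α − sin β))/8 = 0.908500; p = 2π − arccos c = 5.852070 rad; φ = atan2(cos β − cos α, d + sin α − sin β) = 2.087309 rad; t = (φ − α + p/2) mod 2π = 0.241241 rad, q = (β − α − t + p) mod 2π = 1.476143 rad → L = 6.52·(0.241241 + 5.852070 + 1.476143) = 6.52·7.569454 = 49.352843 m
Shortest: RLR with L = 47.125031 m ≈ 47.1250 m
Convert RLR to answer units (arcs ×180/π): t = 1.095898·180/π = 62.7903°, p = 4.688133·180/π = 268.6102°, q = 1.443735·180/π = 82.7199°, L = 47.1250 m.

RLR: t = 62.7903°, p = 268.6102°, q = 82.7199°, L = 47.1250 m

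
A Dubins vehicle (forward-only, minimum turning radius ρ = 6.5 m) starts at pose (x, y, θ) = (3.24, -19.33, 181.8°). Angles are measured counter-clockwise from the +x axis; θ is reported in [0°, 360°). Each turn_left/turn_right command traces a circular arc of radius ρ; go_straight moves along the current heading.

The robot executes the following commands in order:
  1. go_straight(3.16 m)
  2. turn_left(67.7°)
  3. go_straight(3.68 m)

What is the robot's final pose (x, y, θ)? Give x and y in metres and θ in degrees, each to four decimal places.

(-7.0914, -27.0967, 249.5000°)

set_pose: (x, y, θ) = (3.2400, -19.3300, 181.8000°), ρ = 6.5
go_straight(3.16): x += 3.16·cos θ, y += 3.16·sin θ → (0.0816, -19.4293, 181.8000°)
turn_left(67.7°): centre at ρ to the left, rotate +67.7° → (-5.8026, -23.6497, 249.5000°)
go_straight(3.68): x += 3.68·cos θ, y += 3.68·sin θ → (-7.0914, -27.0967, 249.5000°)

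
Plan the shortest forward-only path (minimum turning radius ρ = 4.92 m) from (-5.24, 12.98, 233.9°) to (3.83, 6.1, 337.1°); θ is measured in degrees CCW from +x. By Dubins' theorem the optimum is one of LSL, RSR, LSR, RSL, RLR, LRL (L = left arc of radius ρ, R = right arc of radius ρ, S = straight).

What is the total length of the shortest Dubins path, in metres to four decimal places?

29.9141 m

Let ψ = atan2(Δy, Δx) = atan2(-6.88, 9.07) = -37.1819° be the start→goal bearing.
Normalize: d = |goal − start| / ρ = 11.384169/4.92 = 2.313855, α = (θ_start − ψ) mod 360° = 271.0819° = 4.731272 rad, β = (θ_goal − ψ) mod 360° = 14.2819° = 0.249267 rad.
Common terms: sin α = -0.999822, cos α = 0.018882, sin β = 0.246694, cos β = 0.969094, cos(α−β) = -0.228351, d² = 5.353927. Work in radians in the unit-radius frame; every candidate has L = ρ·(t + p + q).
LSL: p² = 2 + d² − 2cos(α−β) + 2d(sin α − sin β) = 2.042116; p = √p² = 1.429026; φ = atan2(cos β − cos α, d + sin α − sin β) = 0.727408 rad; t = (φ − α) mod 2π = 2.279321 rad, q = (β − φ) mod 2π = 5.805044 rad → L = 4.92·(2.279321 + 1.429026 + 5.805044) = 4.92·9.513391 = 46.805886 m
RSR: p² = 2 + d² − 2cos(α−β) + 2d(sin β − sin α) = 13.579141; p = √p² = 3.684989; φ = atan2(cos α − cos β, d − sin α + sin β) = -0.260807 rad; t = (α − φ) mod 2π = 4.992079 rad, q = (φ − β) mod 2π = 5.773112 rad → L = 4.92·(4.992079 + 3.684989 + 5.773112) = 4.92·14.450179 = 71.094883 m
LSR: p² = d² − 2 + 2cos(α−β) + 2d(sin α + sin β) = -0.588034 < 0 → infeasible
RSL: p² = d² − 2 + 2cos(α−β) − 2d(sin α + sin β) = 6.382485; p = √p² = 2.526358; φ = atan2(cos α + cos β, d − sin α − sin β) − atan2(2, p) = -0.357994 rad; t = (α − φ) mod 2π = 5.089267 rad, q = (β − φ) mod 2π = 0.607261 rad → L = 4.92·(5.089267 + 2.526358 + 0.607261) = 4.92·8.222886 = 40.456600 m
RLR: c = (6 − d² + 2cos(α−β) + 2d(sin α − sin β))/8 = -0.697393; p = 2π − arccos c = 3.940636 rad; φ = atan2(cos α − cos β, d − sin α + sin β) = -0.260807 rad; t = (α − φ + p/2) mod 2π = 0.679212 rad, q = (α − β − t + p) mod 2π = 1.460244 rad → L = 4.92·(0.679212 + 3.940636 + 1.460244) = 4.92·6.080092 = 29.914054 m
LRL: c = (6 − d² + 2cos(α−β) − 2d(sin α − sin β))/8 = 0.744735; p = 2π − arccos c = 5.552527 rad; φ = atan2(cos β − cos α, d + sin α − sin β) = 0.727408 rad; t = (φ − α + p/2) mod 2π = 5.055585 rad, q = (β − α − t + p) mod 2π = 2.298122 rad → L = 4.92·(5.055585 + 5.552527 + 2.298122) = 4.92·12.906234 = 63.498673 m
Shortest: RLR with L = 29.914054 m ≈ 29.9141 m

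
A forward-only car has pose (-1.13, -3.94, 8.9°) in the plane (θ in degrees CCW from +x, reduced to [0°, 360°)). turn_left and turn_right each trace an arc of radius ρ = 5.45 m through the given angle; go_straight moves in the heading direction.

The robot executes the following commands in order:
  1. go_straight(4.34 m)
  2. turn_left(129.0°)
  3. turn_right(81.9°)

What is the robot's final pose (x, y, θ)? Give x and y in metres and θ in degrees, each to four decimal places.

(5.1040, 13.2510, 56.0000°)

set_pose: (x, y, θ) = (-1.1300, -3.9400, 8.9000°), ρ = 5.45
go_straight(4.34): x += 4.34·cos θ, y += 4.34·sin θ → (3.1577, -3.2686, 8.9000°)
turn_left(129.0°): centre at ρ to the left, rotate +129.0° → (5.9684, 6.1596, 137.9000°)
turn_right(81.9°): centre at ρ to the right, rotate −81.9° → (5.1040, 13.2510, 56.0000°)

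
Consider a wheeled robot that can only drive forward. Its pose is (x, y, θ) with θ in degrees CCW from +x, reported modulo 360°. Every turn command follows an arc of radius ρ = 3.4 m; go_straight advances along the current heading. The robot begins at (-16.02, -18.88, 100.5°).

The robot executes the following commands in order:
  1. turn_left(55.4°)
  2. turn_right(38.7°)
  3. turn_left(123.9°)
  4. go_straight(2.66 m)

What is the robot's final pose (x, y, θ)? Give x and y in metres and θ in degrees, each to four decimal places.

set_pose: (x, y, θ) = (-16.0200, -18.8800, 100.5000°), ρ = 3.4
turn_left(55.4°): centre at ρ to the left, rotate +55.4° → (-17.9747, -16.3960, 155.9000°)
turn_right(38.7°): centre at ρ to the right, rotate −38.7° → (-19.6104, -14.8465, 117.2000°)
turn_left(123.9°): centre at ρ to the left, rotate +123.9° → (-25.6110, -14.7574, 241.1000°)
go_straight(2.66): x += 2.66·cos θ, y += 2.66·sin θ → (-26.8966, -17.0862, 241.1000°)

(-26.8966, -17.0862, 241.1000°)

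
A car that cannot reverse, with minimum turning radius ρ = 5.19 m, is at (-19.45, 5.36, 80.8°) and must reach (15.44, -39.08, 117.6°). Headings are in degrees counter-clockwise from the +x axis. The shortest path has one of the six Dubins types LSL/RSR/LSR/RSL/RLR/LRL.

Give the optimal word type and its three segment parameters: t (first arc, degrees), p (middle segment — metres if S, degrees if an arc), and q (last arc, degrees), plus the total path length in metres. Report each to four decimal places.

RSL: t = 153.5388°, p = 51.4102 m, q = 190.3388°, L = 82.5595 m

Let ψ = atan2(Δy, Δx) = atan2(-44.44, 34.89) = -51.8644° be the start→goal bearing.
Normalize: d = |goal − start| / ρ = 56.499785/5.19 = 10.886278, α = (θ_start − ψ) mod 360° = 132.6644° = 2.315431 rad, β = (θ_goal − ψ) mod 360° = 169.4644° = 2.957712 rad.
Common terms: sin α = 0.735336, cos α = -0.677703, sin β = 0.182846, cos β = -0.983142, cos(α−β) = 0.800731, d² = 118.511058. Work in radians in the unit-radius frame; every candidate has L = ρ·(t + p + q).
LSL: p² = 2 + d² − 2cos(α−β) + 2d(sin α − sin β) = 130.938704; p = √p² = 11.442845; φ = atan2(cos β − cos α, d + sin α − sin β) = -0.026696 rad; t = (φ − α) mod 2π = 3.941059 rad, q = (β − φ) mod 2π = 2.984408 rad → L = 5.19·(3.941059 + 11.442845 + 2.984408) = 5.19·18.368312 = 95.331537 m
RSR: p² = 2 + d² − 2cos(α−β) + 2d(sin β − sin α) = 106.880486; p = √p² = 10.338302; φ = atan2(cos α − cos β, d − sin α + sin β) = 0.029549 rad; t = (α − φ) mod 2π = 2.285882 rad, q = (φ − β) mod 2π = 3.355022 rad → L = 5.19·(2.285882 + 10.338302 + 3.355022) = 5.19·15.979206 = 82.932079 m
LSR: p² = d² − 2 + 2cos(α−β) + 2d(sin α + sin β) = 138.103685; p = √p² = 11.751752; φ = atan2(−cos α − cos β, d + sin α + sin β) − atan2(−2, p) = 0.308351 rad; t = (φ − α) mod 2π = 4.276106 rad, q = (φ − β) mod 2π = 3.633824 rad → L = 5.19·(4.276106 + 11.751752 + 3.633824) = 5.19·19.661682 = 102.044131 m
RSL: p² = d² − 2 + 2cos(α−β) − 2d(sin α + sin β) = 98.121356; p = √p² = 9.905622; φ = atan2(cos α + cos β, d − sin α − sin β) − atan2(2, p) = -0.364327 rad; t = (α − φ) mod 2π = 2.679757 rad, q = (β − φ) mod 2π = 3.322039 rad → L = 5.19·(2.679757 + 9.905622 + 3.322039) = 5.19·15.907418 = 82.559502 m
RLR: c = (6 − d² + 2cos(α−β) + 2d(sin α − sin β))/8 = -12.360061, |c| > 1 → infeasible
LRL: c = (6 − d² + 2cos(α−β) − 2d(sin α − sin β))/8 = -15.367338, |c| > 1 → infeasible
Shortest: RSL with L = 82.559502 m ≈ 82.5595 m
Convert RSL to answer units (arcs ×180/π): t = 2.679757·180/π = 153.5388°, p = ρ·p = 5.19·9.905622 = 51.4102 m, q = 3.322039·180/π = 190.3388°, L = 82.5595 m.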